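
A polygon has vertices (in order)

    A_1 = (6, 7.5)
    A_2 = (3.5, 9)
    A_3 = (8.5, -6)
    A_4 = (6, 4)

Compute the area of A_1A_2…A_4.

10.625

Σ = (27.75) + (-97.5) + (70) + (21) = 21.25
Area = |Σ|/2 = 10.625.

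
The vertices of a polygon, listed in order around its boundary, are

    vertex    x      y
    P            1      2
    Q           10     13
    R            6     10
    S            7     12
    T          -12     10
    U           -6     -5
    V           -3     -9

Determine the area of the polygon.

Cross-terms: -7, 22, 2, 214, 120, 39, 3  ⇒  Σ = 393
Area = |Σ|/2 = 196.5.

196.5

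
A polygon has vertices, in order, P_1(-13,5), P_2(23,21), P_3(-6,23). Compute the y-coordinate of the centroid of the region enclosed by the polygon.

49/3

Apply the shoelace formula. First the cross-terms c_i = x_i·y_{i+1} − x_{i+1}·y_i:
  -388, 655, 269  ⇒  2A = 536, A = 268.
Then Σ (y_i + y_{i+1})·c_i = 26264, so ȳ = 26264 / (6·268) = 49/3.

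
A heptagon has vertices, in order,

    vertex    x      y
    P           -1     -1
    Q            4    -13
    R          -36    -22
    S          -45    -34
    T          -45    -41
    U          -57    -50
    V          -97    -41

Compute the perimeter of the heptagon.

236

|PQ| = √((5)² + (-12)²) = √169 = 13
|QR| = √((-40)² + (-9)²) = √1681 = 41
|RS| = √((-9)² + (-12)²) = √225 = 15
|ST| = √((0)² + (-7)²) = √49 = 7
|TU| = √((-12)² + (-9)²) = √225 = 15
|UV| = √((-40)² + (9)²) = √1681 = 41
|VP| = √((96)² + (40)²) = √10816 = 104
Perimeter = 13 + 41 + 15 + 7 + 15 + 41 + 104 = 236.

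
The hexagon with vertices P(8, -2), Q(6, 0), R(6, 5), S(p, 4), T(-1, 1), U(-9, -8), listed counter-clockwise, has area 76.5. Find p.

Write out the shoelace sum; only the two edges meeting at S involve p:
2·Area = [(6·4 − p·5) + (p·1 − (-1)·4)] + 141
       = -4·p + 169 = 153
⇒ p = 4.

4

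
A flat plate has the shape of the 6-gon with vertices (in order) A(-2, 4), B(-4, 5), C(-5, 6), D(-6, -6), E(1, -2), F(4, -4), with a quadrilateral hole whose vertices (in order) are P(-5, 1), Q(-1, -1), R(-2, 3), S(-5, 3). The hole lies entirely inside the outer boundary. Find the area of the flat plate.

41.5

Outer boundary:
Apply the surveyor's formula: 2A = Σ (x_i·y_{i+1} − x_{i+1}·y_i), indices taken mod 6.
Σ = (6) + (1) + (66) + (18) + (4) + (8) = 103
Area = |Σ|/2 = 51.5.
Hole:
Apply the surveyor's formula: 2A = Σ (x_i·y_{i+1} − x_{i+1}·y_i), indices taken mod 4.
P→Q: (-5)(-1) − (-1)(1) = 6
Q→R: (-1)(3) − (-2)(-1) = -5
R→S: (-2)(3) − (-5)(3) = 9
S→P: (-5)(1) − (-5)(3) = 10
Σ = 20
Area = |Σ|/2 = 10.
Net area = 51.5 − 10 = 41.5.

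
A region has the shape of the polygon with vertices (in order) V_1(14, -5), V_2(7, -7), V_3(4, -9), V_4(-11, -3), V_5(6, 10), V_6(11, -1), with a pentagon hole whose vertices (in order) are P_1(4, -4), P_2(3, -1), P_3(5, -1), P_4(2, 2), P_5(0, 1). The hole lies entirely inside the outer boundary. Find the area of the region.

Outer boundary:
Apply the shoelace (surveyor's) formula: 2A = Σ (x_i·y_{i+1} − x_{i+1}·y_i), indices taken mod 6.
Cross-terms: -63, -35, -111, -92, -116, -41  ⇒  Σ = -458
Area = |Σ|/2 = 229.
Hole:
Apply the shoelace (surveyor's) formula: 2A = Σ (x_i·y_{i+1} − x_{i+1}·y_i), indices taken mod 5.
P_1→P_2: (4)(-1) − (3)(-4) = 8
P_2→P_3: (3)(-1) − (5)(-1) = 2
P_3→P_4: (5)(2) − (2)(-1) = 12
P_4→P_5: (2)(1) − (0)(2) = 2
P_5→P_1: (0)(-4) − (4)(1) = -4
Σ = 20
Area = |Σ|/2 = 10.
Net area = 229 − 10 = 219.

219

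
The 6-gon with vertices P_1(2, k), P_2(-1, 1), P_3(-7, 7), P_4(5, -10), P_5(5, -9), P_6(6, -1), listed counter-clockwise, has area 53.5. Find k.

2

The doubled signed area Σ (x_i y_{i+1} − x_{i+1} y_i) is linear in k.
With k=0 it equals 93; the coefficient of k is 7 (from the two edges through P_1).
So 7·k + 93 = 2·53.5 = 107 ⇒ k = 2.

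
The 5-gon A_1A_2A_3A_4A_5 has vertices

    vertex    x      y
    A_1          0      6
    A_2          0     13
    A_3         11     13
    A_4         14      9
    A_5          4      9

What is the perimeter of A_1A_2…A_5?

38

|A_1A_2| = √((0)² + (7)²) = √49 = 7
|A_2A_3| = √((11)² + (0)²) = √121 = 11
|A_3A_4| = √((3)² + (-4)²) = √25 = 5
|A_4A_5| = √((-10)² + (0)²) = √100 = 10
|A_5A_1| = √((-4)² + (-3)²) = √25 = 5
Perimeter = 7 + 11 + 5 + 10 + 5 = 38.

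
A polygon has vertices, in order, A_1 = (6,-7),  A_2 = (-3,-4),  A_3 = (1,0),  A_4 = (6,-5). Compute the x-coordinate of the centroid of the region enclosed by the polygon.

161/87

Apply Gauss's area formula. First the cross-terms c_i = x_i·y_{i+1} − x_{i+1}·y_i:
  -45, 4, -5, -12  ⇒  2A = -58, A = -29.
Then Σ (x_i + x_{i+1})·c_i = -322, so x̄ = -322 / (6·(-29)) = 161/87.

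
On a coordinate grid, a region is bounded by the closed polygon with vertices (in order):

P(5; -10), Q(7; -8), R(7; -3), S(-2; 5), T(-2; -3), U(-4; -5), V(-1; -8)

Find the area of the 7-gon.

Σ = (30) + (35) + (29) + (16) + (-2) + (27) + (50) = 185
Area = |Σ|/2 = 92.5.

92.5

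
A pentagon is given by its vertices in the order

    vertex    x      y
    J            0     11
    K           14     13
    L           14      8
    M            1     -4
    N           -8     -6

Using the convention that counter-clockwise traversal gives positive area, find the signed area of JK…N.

-207

J→K: (0)(13) − (14)(11) = -154
K→L: (14)(8) − (14)(13) = -70
L→M: (14)(-4) − (1)(8) = -64
M→N: (1)(-6) − (-8)(-4) = -38
N→J: (-8)(11) − (0)(-6) = -88
Σ = -414
Signed area = Σ/2 = -207 (negative ⇒ clockwise traversal).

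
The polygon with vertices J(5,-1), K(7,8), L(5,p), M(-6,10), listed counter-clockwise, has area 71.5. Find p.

10

Write out the shoelace sum; only the two edges meeting at L involve p:
2·Area = [(7·p − 5·8) + (5·10 − (-6)·p)] + 3
       = 13·p + 13 = 143
⇒ p = 10.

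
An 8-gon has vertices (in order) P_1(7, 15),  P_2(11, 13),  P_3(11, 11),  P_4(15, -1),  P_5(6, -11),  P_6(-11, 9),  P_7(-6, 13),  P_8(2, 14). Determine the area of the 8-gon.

382.5

Σ = (-74) + (-22) + (-176) + (-159) + (-67) + (-89) + (-110) + (-68) = -765
Area = |Σ|/2 = 382.5.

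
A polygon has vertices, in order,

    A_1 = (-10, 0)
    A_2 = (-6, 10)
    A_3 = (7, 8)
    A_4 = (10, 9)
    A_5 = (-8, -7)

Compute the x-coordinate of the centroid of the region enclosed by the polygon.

-273/101

Apply the shoelace (surveyor's) formula. First the cross-terms c_i = x_i·y_{i+1} − x_{i+1}·y_i:
  -100, -118, -17, 2, -70  ⇒  2A = -303, A = -151.5.
Then Σ (x_i + x_{i+1})·c_i = 2457, so x̄ = 2457 / (6·(-151.5)) = -273/101.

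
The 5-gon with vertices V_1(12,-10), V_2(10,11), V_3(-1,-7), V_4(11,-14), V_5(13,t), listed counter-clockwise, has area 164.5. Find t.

The doubled signed area Σ (x_i y_{i+1} − x_{i+1} y_i) is linear in t.
With t=0 it equals 316; the coefficient of t is -1 (from the two edges through V_5).
So -1·t + 316 = 2·164.5 = 329 ⇒ t = -13.

-13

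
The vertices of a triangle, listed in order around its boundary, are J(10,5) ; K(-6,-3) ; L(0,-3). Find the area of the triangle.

24

Apply Gauss's area formula: 2A = Σ (x_i·y_{i+1} − x_{i+1}·y_i), indices taken mod 3.
Σ = (0) + (18) + (30) = 48
Area = |Σ|/2 = 24.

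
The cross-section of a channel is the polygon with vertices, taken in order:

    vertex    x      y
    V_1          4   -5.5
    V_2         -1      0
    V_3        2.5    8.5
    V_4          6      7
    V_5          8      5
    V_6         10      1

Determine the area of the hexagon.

Σ = (-5.5) + (-8.5) + (-33.5) + (-26) + (-42) + (-59) = -174.5
Area = |Σ|/2 = 87.25.

87.25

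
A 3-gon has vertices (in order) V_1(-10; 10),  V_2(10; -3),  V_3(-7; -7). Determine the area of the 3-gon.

Apply the surveyor's formula: 2A = Σ (x_i·y_{i+1} − x_{i+1}·y_i), indices taken mod 3.
Cross-terms: -70, -91, -140  ⇒  Σ = -301
Area = |Σ|/2 = 150.5.

150.5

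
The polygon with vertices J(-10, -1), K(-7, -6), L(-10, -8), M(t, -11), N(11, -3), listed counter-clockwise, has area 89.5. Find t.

-12

The doubled signed area Σ (x_i y_{i+1} − x_{i+1} y_i) is linear in t.
With t=0 it equals 239; the coefficient of t is 5 (from the two edges through M).
So 5·t + 239 = 2·89.5 = 179 ⇒ t = -12.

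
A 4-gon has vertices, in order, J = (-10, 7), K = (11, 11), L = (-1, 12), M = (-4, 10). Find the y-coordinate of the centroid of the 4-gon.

Apply Gauss's area formula. First the cross-terms c_i = x_i·y_{i+1} − x_{i+1}·y_i:
  -187, 143, 38, 72  ⇒  2A = 66, A = 33.
Then Σ (y_i + y_{i+1})·c_i = 1983, so ȳ = 1983 / (6·33) = 661/66.

661/66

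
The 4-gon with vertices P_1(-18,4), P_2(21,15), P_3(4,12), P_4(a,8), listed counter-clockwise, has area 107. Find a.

-25

Write out the shoelace sum; only the two edges meeting at P_4 involve a:
2·Area = [(4·8 − a·12) + (a·4 − (-18)·8)] + -162
       = -8·a + 14 = 214
⇒ a = -25.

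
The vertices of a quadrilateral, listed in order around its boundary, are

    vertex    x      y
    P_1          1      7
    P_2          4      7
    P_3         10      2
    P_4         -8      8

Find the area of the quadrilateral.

Cross-terms: -21, -62, 96, -64  ⇒  Σ = -51
Area = |Σ|/2 = 25.5.

25.5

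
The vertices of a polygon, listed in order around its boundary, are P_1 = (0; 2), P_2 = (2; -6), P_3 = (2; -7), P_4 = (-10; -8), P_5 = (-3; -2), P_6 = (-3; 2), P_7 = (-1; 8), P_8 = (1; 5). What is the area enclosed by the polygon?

Apply the shoelace (surveyor's) formula: 2A = Σ (x_i·y_{i+1} − x_{i+1}·y_i), indices taken mod 8.
Σ = (-4) + (-2) + (-86) + (-4) + (-12) + (-22) + (-13) + (2) = -141
Area = |Σ|/2 = 70.5.

70.5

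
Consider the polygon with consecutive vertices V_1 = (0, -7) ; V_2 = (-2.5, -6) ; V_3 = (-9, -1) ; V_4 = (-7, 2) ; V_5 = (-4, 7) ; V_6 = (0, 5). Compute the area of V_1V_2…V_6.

77.5

Apply the shoelace formula: 2A = Σ (x_i·y_{i+1} − x_{i+1}·y_i), indices taken mod 6.
V_1→V_2: (0)(-6) − (-2.5)(-7) = -17.5
V_2→V_3: (-2.5)(-1) − (-9)(-6) = -51.5
V_3→V_4: (-9)(2) − (-7)(-1) = -25
V_4→V_5: (-7)(7) − (-4)(2) = -41
V_5→V_6: (-4)(5) − (0)(7) = -20
V_6→V_1: (0)(-7) − (0)(5) = 0
Σ = -155
Area = |Σ|/2 = 77.5.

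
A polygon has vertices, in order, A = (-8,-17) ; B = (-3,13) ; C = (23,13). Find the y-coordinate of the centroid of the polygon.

3

Apply the shoelace (surveyor's) formula. First the cross-terms c_i = x_i·y_{i+1} − x_{i+1}·y_i:
  -155, -338, -287  ⇒  2A = -780, A = -390.
Then Σ (y_i + y_{i+1})·c_i = -7020, so ȳ = -7020 / (6·(-390)) = 3.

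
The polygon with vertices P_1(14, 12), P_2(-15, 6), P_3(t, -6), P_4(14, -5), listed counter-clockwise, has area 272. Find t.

12

Write out the shoelace sum; only the two edges meeting at P_3 involve t:
2·Area = [((-15)·(-6) − t·6) + (t·(-5) − 14·(-6))] + 502
       = -11·t + 676 = 544
⇒ t = 12.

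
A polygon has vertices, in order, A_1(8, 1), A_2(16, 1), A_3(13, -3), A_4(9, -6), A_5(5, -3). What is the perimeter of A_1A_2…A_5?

|A_1A_2| = √((8)² + (0)²) = √64 = 8
|A_2A_3| = √((-3)² + (-4)²) = √25 = 5
|A_3A_4| = √((-4)² + (-3)²) = √25 = 5
|A_4A_5| = √((-4)² + (3)²) = √25 = 5
|A_5A_1| = √((3)² + (4)²) = √25 = 5
Perimeter = 8 + 5 + 5 + 5 + 5 = 28.

28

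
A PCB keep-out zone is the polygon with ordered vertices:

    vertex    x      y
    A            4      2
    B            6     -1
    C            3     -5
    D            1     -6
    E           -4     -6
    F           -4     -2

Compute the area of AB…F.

51

Cross-terms: -16, -27, -13, -30, -16, 0  ⇒  Σ = -102
Area = |Σ|/2 = 51.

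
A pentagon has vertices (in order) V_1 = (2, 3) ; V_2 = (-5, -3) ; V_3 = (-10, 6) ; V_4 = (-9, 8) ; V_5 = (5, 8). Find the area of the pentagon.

Σ = (9) + (-60) + (-26) + (-112) + (-1) = -190
Area = |Σ|/2 = 95.

95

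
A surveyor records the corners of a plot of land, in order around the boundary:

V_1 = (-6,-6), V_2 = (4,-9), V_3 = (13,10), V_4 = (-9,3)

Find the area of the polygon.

Apply the shoelace (surveyor's) formula: 2A = Σ (x_i·y_{i+1} − x_{i+1}·y_i), indices taken mod 4.
Σ = (78) + (157) + (129) + (72) = 436
Area = |Σ|/2 = 218.

218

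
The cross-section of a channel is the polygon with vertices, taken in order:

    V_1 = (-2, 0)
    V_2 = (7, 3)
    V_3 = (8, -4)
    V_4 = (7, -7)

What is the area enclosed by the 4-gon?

50

Σ = (-6) + (-52) + (-28) + (-14) = -100
Area = |Σ|/2 = 50.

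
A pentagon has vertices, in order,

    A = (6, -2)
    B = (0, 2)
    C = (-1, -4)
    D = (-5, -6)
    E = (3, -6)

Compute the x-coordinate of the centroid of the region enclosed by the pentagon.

164/117

Apply the shoelace (surveyor's) formula. First the cross-terms c_i = x_i·y_{i+1} − x_{i+1}·y_i:
  12, 2, -14, 48, 30  ⇒  2A = 78, A = 39.
Then Σ (x_i + x_{i+1})·c_i = 328, so x̄ = 328 / (6·39) = 164/117.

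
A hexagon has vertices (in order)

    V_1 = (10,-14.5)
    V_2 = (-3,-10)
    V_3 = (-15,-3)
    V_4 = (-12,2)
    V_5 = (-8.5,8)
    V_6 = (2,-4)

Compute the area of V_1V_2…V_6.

200.25

Σ = (-143.5) + (-141) + (-66) + (-79) + (18) + (11) = -400.5
Area = |Σ|/2 = 200.25.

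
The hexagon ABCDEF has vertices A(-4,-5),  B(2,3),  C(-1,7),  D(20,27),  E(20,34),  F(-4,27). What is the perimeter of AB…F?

|AB| = √((6)² + (8)²) = √100 = 10
|BC| = √((-3)² + (4)²) = √25 = 5
|CD| = √((21)² + (20)²) = √841 = 29
|DE| = √((0)² + (7)²) = √49 = 7
|EF| = √((-24)² + (-7)²) = √625 = 25
|FA| = √((0)² + (-32)²) = √1024 = 32
Perimeter = 10 + 5 + 29 + 7 + 25 + 32 = 108.

108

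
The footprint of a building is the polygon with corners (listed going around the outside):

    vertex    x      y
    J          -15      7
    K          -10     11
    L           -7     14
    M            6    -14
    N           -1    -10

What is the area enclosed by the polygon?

Apply the shoelace formula: 2A = Σ (x_i·y_{i+1} − x_{i+1}·y_i), indices taken mod 5.
Σ = (-95) + (-63) + (14) + (-74) + (-157) = -375
Area = |Σ|/2 = 187.5.

187.5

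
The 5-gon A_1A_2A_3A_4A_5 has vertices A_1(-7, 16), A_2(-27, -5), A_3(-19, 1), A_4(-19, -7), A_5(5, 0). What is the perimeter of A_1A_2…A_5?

92

|A_1A_2| = √((-20)² + (-21)²) = √841 = 29
|A_2A_3| = √((8)² + (6)²) = √100 = 10
|A_3A_4| = √((0)² + (-8)²) = √64 = 8
|A_4A_5| = √((24)² + (7)²) = √625 = 25
|A_5A_1| = √((-12)² + (16)²) = √400 = 20
Perimeter = 29 + 10 + 8 + 25 + 20 = 92.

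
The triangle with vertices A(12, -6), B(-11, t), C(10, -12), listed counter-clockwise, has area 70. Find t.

-5

Write out the shoelace sum; only the two edges meeting at B involve t:
2·Area = [(12·t − (-11)·(-6)) + ((-11)·(-12) − 10·t)] + 84
       = 2·t + 150 = 140
⇒ t = -5.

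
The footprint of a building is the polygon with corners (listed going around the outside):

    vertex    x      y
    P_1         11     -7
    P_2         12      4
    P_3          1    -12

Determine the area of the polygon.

52.5

Apply the shoelace (surveyor's) formula: 2A = Σ (x_i·y_{i+1} − x_{i+1}·y_i), indices taken mod 3.
Σ = (128) + (-148) + (125) = 105
Area = |Σ|/2 = 52.5.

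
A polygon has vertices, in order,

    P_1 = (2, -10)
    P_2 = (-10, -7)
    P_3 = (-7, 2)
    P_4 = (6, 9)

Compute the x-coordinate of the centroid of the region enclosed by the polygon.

-32/21

Apply the shoelace formula. First the cross-terms c_i = x_i·y_{i+1} − x_{i+1}·y_i:
  -114, -69, -75, -78  ⇒  2A = -336, A = -168.
Then Σ (x_i + x_{i+1})·c_i = 1536, so x̄ = 1536 / (6·(-168)) = -32/21.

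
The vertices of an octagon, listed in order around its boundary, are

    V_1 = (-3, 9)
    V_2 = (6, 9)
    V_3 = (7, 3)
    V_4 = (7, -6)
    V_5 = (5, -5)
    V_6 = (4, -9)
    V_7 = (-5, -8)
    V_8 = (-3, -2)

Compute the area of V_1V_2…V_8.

171.5

Apply the shoelace formula: 2A = Σ (x_i·y_{i+1} − x_{i+1}·y_i), indices taken mod 8.
Σ = (-81) + (-45) + (-63) + (-5) + (-25) + (-77) + (-14) + (-33) = -343
Area = |Σ|/2 = 171.5.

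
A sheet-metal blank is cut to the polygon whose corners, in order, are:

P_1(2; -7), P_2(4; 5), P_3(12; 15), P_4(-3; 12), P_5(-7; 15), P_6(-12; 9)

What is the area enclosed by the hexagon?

224.5

Apply the shoelace formula: 2A = Σ (x_i·y_{i+1} − x_{i+1}·y_i), indices taken mod 6.
Cross-terms: 38, 0, 189, 39, 117, 66  ⇒  Σ = 449
Area = |Σ|/2 = 224.5.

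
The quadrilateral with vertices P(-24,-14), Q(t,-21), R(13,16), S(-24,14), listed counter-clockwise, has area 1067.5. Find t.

4

Write out the shoelace sum; only the two edges meeting at Q involve t:
2·Area = [((-24)·(-21) − t·(-14)) + (t·16 − 13·(-21))] + 1238
       = 30·t + 2015 = 2135
⇒ t = 4.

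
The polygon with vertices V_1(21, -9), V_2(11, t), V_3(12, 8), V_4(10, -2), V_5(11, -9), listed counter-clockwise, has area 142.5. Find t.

Write out the shoelace sum; only the two edges meeting at V_2 involve t:
2·Area = [(21·t − 11·(-9)) + (11·8 − 12·t)] + -82
       = 9·t + 105 = 285
⇒ t = 20.

20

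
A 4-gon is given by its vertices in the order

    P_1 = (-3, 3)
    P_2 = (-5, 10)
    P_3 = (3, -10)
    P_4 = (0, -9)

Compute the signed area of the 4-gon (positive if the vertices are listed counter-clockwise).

-24.5

Apply Gauss's area formula: 2A = Σ (x_i·y_{i+1} − x_{i+1}·y_i), indices taken mod 4.
P_1→P_2: (-3)(10) − (-5)(3) = -15
P_2→P_3: (-5)(-10) − (3)(10) = 20
P_3→P_4: (3)(-9) − (0)(-10) = -27
P_4→P_1: (0)(3) − (-3)(-9) = -27
Σ = -49
Signed area = Σ/2 = -24.5 (negative ⇒ clockwise traversal).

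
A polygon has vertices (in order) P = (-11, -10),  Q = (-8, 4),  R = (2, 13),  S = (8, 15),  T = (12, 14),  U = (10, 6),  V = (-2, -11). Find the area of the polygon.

322.5

Apply the shoelace formula: 2A = Σ (x_i·y_{i+1} − x_{i+1}·y_i), indices taken mod 7.
Σ = (-124) + (-112) + (-74) + (-68) + (-68) + (-98) + (-101) = -645
Area = |Σ|/2 = 322.5.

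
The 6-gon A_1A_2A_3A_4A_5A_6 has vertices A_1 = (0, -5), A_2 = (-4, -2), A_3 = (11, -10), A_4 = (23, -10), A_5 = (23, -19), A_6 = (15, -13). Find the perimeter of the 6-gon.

|A_1A_2| = √((-4)² + (3)²) = √25 = 5
|A_2A_3| = √((15)² + (-8)²) = √289 = 17
|A_3A_4| = √((12)² + (0)²) = √144 = 12
|A_4A_5| = √((0)² + (-9)²) = √81 = 9
|A_5A_6| = √((-8)² + (6)²) = √100 = 10
|A_6A_1| = √((-15)² + (8)²) = √289 = 17
Perimeter = 5 + 17 + 12 + 9 + 10 + 17 = 70.

70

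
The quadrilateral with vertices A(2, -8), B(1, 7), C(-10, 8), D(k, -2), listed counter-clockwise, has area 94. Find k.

The doubled signed area Σ (x_i y_{i+1} − x_{i+1} y_i) is linear in k.
With k=0 it equals 124; the coefficient of k is -16 (from the two edges through D).
So -16·k + 124 = 2·94 = 188 ⇒ k = -4.

-4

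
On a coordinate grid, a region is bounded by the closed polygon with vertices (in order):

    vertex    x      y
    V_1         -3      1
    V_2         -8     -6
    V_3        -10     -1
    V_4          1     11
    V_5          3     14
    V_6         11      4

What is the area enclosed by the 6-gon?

Apply the surveyor's formula: 2A = Σ (x_i·y_{i+1} − x_{i+1}·y_i), indices taken mod 6.
Cross-terms: 26, -52, -109, -19, -142, 23  ⇒  Σ = -273
Area = |Σ|/2 = 136.5.

136.5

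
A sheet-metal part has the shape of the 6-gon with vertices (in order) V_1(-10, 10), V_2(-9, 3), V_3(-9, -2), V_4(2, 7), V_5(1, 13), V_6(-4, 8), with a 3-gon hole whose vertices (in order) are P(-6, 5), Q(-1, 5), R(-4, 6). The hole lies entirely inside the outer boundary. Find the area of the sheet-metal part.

80

Outer boundary:
Apply Gauss's area formula: 2A = Σ (x_i·y_{i+1} − x_{i+1}·y_i), indices taken mod 6.
Cross-terms: 60, 45, -59, 19, 60, 40  ⇒  Σ = 165
Area = |Σ|/2 = 82.5.
Hole:
Apply the surveyor's formula: 2A = Σ (x_i·y_{i+1} − x_{i+1}·y_i), indices taken mod 3.
P→Q: (-6)(5) − (-1)(5) = -25
Q→R: (-1)(6) − (-4)(5) = 14
R→P: (-4)(5) − (-6)(6) = 16
Σ = 5
Area = |Σ|/2 = 2.5.
Net area = 82.5 − 2.5 = 80.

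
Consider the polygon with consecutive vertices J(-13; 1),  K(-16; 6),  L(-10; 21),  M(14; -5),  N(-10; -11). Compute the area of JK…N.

Σ = (-62) + (-276) + (-244) + (-204) + (-153) = -939
Area = |Σ|/2 = 469.5.

469.5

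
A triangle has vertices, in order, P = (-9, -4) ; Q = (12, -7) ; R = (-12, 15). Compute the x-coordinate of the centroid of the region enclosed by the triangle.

-3

Apply the shoelace (surveyor's) formula. First the cross-terms c_i = x_i·y_{i+1} − x_{i+1}·y_i:
  111, 96, 183  ⇒  2A = 390, A = 195.
Then Σ (x_i + x_{i+1})·c_i = -3510, so x̄ = -3510 / (6·195) = -3.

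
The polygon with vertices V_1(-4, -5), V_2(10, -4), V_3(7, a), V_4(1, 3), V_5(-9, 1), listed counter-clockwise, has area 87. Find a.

-2

Write out the shoelace sum; only the two edges meeting at V_3 involve a:
2·Area = [(10·a − 7·(-4)) + (7·3 − 1·a)] + 143
       = 9·a + 192 = 174
⇒ a = -2.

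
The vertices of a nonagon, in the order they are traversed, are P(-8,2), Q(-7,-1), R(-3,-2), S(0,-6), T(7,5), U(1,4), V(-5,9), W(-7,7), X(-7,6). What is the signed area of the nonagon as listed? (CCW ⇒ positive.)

Apply the shoelace (surveyor's) formula: 2A = Σ (x_i·y_{i+1} − x_{i+1}·y_i), indices taken mod 9.
Cross-terms: 22, 11, 18, 42, 23, 29, 28, 7, 34  ⇒  Σ = 214
Signed area = Σ/2 = 107 (positive ⇒ counter-clockwise traversal).

107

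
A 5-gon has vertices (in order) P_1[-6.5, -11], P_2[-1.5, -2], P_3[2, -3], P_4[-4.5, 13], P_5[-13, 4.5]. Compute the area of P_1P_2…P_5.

169.25

Apply the surveyor's formula: 2A = Σ (x_i·y_{i+1} − x_{i+1}·y_i), indices taken mod 5.
Σ = (-3.5) + (8.5) + (12.5) + (148.75) + (172.25) = 338.5
Area = |Σ|/2 = 169.25.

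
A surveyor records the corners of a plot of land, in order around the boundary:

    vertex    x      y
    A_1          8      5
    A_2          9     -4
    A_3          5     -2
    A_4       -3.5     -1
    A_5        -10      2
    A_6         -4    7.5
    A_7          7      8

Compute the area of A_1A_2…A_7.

Apply the shoelace (surveyor's) formula: 2A = Σ (x_i·y_{i+1} − x_{i+1}·y_i), indices taken mod 7.
A_1→A_2: (8)(-4) − (9)(5) = -77
A_2→A_3: (9)(-2) − (5)(-4) = 2
A_3→A_4: (5)(-1) − (-3.5)(-2) = -12
A_4→A_5: (-3.5)(2) − (-10)(-1) = -17
A_5→A_6: (-10)(7.5) − (-4)(2) = -67
A_6→A_7: (-4)(8) − (7)(7.5) = -84.5
A_7→A_1: (7)(5) − (8)(8) = -29
Σ = -284.5
Area = |Σ|/2 = 142.25.

142.25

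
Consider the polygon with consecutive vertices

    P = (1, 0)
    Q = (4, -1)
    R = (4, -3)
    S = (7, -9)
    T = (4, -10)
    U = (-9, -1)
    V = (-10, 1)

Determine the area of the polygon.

Apply the shoelace formula: 2A = Σ (x_i·y_{i+1} − x_{i+1}·y_i), indices taken mod 7.
P→Q: (1)(-1) − (4)(0) = -1
Q→R: (4)(-3) − (4)(-1) = -8
R→S: (4)(-9) − (7)(-3) = -15
S→T: (7)(-10) − (4)(-9) = -34
T→U: (4)(-1) − (-9)(-10) = -94
U→V: (-9)(1) − (-10)(-1) = -19
V→P: (-10)(0) − (1)(1) = -1
Σ = -172
Area = |Σ|/2 = 86.

86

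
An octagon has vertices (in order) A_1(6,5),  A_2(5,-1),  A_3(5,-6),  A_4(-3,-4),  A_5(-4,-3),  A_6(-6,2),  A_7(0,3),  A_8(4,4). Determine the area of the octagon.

Σ = (-31) + (-25) + (-38) + (-7) + (-26) + (-18) + (-12) + (-4) = -161
Area = |Σ|/2 = 80.5.

80.5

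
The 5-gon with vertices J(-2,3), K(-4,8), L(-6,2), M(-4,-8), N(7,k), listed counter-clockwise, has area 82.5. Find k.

Write out the shoelace sum; only the two edges meeting at N involve k:
2·Area = [((-4)·k − 7·(-8)) + (7·3 − (-2)·k)] + 92
       = -2·k + 169 = 165
⇒ k = 2.

2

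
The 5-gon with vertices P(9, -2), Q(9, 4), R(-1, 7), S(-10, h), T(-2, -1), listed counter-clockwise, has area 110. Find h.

6

Write out the shoelace sum; only the two edges meeting at S involve h:
2·Area = [((-1)·h − (-10)·7) + ((-10)·(-1) − (-2)·h)] + 134
       = 1·h + 214 = 220
⇒ h = 6.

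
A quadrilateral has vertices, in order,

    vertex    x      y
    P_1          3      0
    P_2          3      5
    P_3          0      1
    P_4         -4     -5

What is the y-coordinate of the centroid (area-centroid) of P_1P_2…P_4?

2/111

Apply the shoelace (surveyor's) formula. First the cross-terms c_i = x_i·y_{i+1} − x_{i+1}·y_i:
  15, 3, 4, 15  ⇒  2A = 37, A = 18.5.
Then Σ (y_i + y_{i+1})·c_i = 2, so ȳ = 2 / (6·18.5) = 2/111.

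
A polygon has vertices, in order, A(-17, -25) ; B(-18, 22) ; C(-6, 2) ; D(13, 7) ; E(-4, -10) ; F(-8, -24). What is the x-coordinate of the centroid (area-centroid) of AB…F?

-1005/109

Apply Gauss's area formula. First the cross-terms c_i = x_i·y_{i+1} − x_{i+1}·y_i:
  -824, 96, -68, -102, 16, -208  ⇒  2A = -1090, A = -545.
Then Σ (x_i + x_{i+1})·c_i = 30150, so x̄ = 30150 / (6·(-545)) = -1005/109.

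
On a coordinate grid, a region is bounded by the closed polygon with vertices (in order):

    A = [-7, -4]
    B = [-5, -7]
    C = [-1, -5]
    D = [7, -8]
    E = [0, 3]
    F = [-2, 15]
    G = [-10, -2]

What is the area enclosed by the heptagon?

Apply Gauss's area formula: 2A = Σ (x_i·y_{i+1} − x_{i+1}·y_i), indices taken mod 7.
Σ = (29) + (18) + (43) + (21) + (6) + (154) + (26) = 297
Area = |Σ|/2 = 148.5.

148.5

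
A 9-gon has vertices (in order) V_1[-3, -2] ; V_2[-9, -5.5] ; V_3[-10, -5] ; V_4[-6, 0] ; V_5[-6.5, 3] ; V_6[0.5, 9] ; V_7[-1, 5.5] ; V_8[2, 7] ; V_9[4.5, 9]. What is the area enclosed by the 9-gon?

Apply the shoelace (surveyor's) formula: 2A = Σ (x_i·y_{i+1} − x_{i+1}·y_i), indices taken mod 9.
Σ = (-1.5) + (-10) + (-30) + (-18) + (-60) + (11.75) + (-18) + (-13.5) + (18) = -121.25
Area = |Σ|/2 = 60.625.

60.625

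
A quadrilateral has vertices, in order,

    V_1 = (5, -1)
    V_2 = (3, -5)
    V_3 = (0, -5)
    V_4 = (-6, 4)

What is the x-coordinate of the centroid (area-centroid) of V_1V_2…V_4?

1/9

Apply Gauss's area formula. First the cross-terms c_i = x_i·y_{i+1} − x_{i+1}·y_i:
  -22, -15, -30, -14  ⇒  2A = -81, A = -40.5.
Then Σ (x_i + x_{i+1})·c_i = -27, so x̄ = -27 / (6·(-40.5)) = 1/9.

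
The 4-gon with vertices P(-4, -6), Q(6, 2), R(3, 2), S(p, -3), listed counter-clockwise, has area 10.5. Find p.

The doubled signed area Σ (x_i y_{i+1} − x_{i+1} y_i) is linear in p.
With p=0 it equals 13; the coefficient of p is -8 (from the two edges through S).
So -8·p + 13 = 2·10.5 = 21 ⇒ p = -1.

-1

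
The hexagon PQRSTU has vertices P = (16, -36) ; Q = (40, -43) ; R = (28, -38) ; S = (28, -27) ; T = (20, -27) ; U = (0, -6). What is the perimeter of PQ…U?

|PQ| = √((24)² + (-7)²) = √625 = 25
|QR| = √((-12)² + (5)²) = √169 = 13
|RS| = √((0)² + (11)²) = √121 = 11
|ST| = √((-8)² + (0)²) = √64 = 8
|TU| = √((-20)² + (21)²) = √841 = 29
|UP| = √((16)² + (-30)²) = √1156 = 34
Perimeter = 25 + 13 + 11 + 8 + 29 + 34 = 120.

120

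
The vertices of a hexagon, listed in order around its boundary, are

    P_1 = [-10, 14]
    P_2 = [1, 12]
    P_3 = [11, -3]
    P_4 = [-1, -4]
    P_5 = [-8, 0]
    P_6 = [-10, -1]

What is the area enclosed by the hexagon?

Apply the shoelace formula: 2A = Σ (x_i·y_{i+1} − x_{i+1}·y_i), indices taken mod 6.
Cross-terms: -134, -135, -47, -32, 8, -150  ⇒  Σ = -490
Area = |Σ|/2 = 245.

245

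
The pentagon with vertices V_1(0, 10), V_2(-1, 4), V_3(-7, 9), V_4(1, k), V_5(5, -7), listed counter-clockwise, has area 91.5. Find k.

-10

Write out the shoelace sum; only the two edges meeting at V_4 involve k:
2·Area = [((-7)·k − 1·9) + (1·(-7) − 5·k)] + 79
       = -12·k + 63 = 183
⇒ k = -10.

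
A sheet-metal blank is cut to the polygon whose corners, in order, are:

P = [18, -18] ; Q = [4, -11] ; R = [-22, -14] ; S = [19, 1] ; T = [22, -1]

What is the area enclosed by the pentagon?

Σ = (-126) + (-298) + (244) + (-41) + (-378) = -599
Area = |Σ|/2 = 299.5.

299.5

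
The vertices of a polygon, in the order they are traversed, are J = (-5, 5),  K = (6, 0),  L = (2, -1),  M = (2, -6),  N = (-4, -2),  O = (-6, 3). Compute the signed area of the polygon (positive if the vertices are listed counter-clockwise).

Apply Gauss's area formula: 2A = Σ (x_i·y_{i+1} − x_{i+1}·y_i), indices taken mod 6.
Σ = (-30) + (-6) + (-10) + (-28) + (-24) + (-15) = -113
Signed area = Σ/2 = -56.5 (negative ⇒ clockwise traversal).

-56.5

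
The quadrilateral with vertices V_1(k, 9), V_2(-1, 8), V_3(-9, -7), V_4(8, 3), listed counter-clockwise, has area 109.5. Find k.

The doubled signed area Σ (x_i y_{i+1} − x_{i+1} y_i) is linear in k.
With k=0 it equals 189; the coefficient of k is 5 (from the two edges through V_1).
So 5·k + 189 = 2·109.5 = 219 ⇒ k = 6.

6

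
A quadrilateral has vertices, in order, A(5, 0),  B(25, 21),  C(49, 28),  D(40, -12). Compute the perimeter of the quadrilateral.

|AB| = √((20)² + (21)²) = √841 = 29
|BC| = √((24)² + (7)²) = √625 = 25
|CD| = √((-9)² + (-40)²) = √1681 = 41
|DA| = √((-35)² + (12)²) = √1369 = 37
Perimeter = 29 + 25 + 41 + 37 = 132.

132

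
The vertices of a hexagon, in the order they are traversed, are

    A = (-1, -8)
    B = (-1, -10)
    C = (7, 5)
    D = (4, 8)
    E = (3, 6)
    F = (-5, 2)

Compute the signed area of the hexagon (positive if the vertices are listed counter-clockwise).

Apply the shoelace formula: 2A = Σ (x_i·y_{i+1} − x_{i+1}·y_i), indices taken mod 6.
Σ = (2) + (65) + (36) + (0) + (36) + (42) = 181
Signed area = Σ/2 = 90.5 (positive ⇒ counter-clockwise traversal).

90.5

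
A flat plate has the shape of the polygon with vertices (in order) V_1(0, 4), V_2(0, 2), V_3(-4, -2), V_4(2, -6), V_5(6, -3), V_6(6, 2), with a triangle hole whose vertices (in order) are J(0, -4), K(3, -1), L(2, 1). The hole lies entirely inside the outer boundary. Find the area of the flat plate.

Outer boundary:
Apply the surveyor's formula: 2A = Σ (x_i·y_{i+1} − x_{i+1}·y_i), indices taken mod 6.
Σ = (0) + (8) + (28) + (30) + (30) + (24) = 120
Area = |Σ|/2 = 60.
Hole:
Apply the shoelace (surveyor's) formula: 2A = Σ (x_i·y_{i+1} − x_{i+1}·y_i), indices taken mod 3.
Σ = (12) + (5) + (-8) = 9
Area = |Σ|/2 = 4.5.
Net area = 60 − 4.5 = 55.5.

55.5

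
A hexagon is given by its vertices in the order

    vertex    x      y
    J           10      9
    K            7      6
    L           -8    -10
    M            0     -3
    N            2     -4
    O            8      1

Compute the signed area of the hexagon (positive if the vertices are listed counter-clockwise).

50.5

Apply the surveyor's formula: 2A = Σ (x_i·y_{i+1} − x_{i+1}·y_i), indices taken mod 6.
J→K: (10)(6) − (7)(9) = -3
K→L: (7)(-10) − (-8)(6) = -22
L→M: (-8)(-3) − (0)(-10) = 24
M→N: (0)(-4) − (2)(-3) = 6
N→O: (2)(1) − (8)(-4) = 34
O→J: (8)(9) − (10)(1) = 62
Σ = 101
Signed area = Σ/2 = 50.5 (positive ⇒ counter-clockwise traversal).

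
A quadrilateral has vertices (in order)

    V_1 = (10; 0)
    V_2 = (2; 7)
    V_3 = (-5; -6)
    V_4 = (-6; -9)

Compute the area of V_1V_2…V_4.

96

Apply the shoelace (surveyor's) formula: 2A = Σ (x_i·y_{i+1} − x_{i+1}·y_i), indices taken mod 4.
V_1→V_2: (10)(7) − (2)(0) = 70
V_2→V_3: (2)(-6) − (-5)(7) = 23
V_3→V_4: (-5)(-9) − (-6)(-6) = 9
V_4→V_1: (-6)(0) − (10)(-9) = 90
Σ = 192
Area = |Σ|/2 = 96.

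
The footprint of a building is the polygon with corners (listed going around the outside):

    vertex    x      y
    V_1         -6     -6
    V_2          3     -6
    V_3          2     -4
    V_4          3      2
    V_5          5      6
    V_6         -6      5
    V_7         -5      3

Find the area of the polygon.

97

Apply the shoelace formula: 2A = Σ (x_i·y_{i+1} − x_{i+1}·y_i), indices taken mod 7.
V_1→V_2: (-6)(-6) − (3)(-6) = 54
V_2→V_3: (3)(-4) − (2)(-6) = 0
V_3→V_4: (2)(2) − (3)(-4) = 16
V_4→V_5: (3)(6) − (5)(2) = 8
V_5→V_6: (5)(5) − (-6)(6) = 61
V_6→V_7: (-6)(3) − (-5)(5) = 7
V_7→V_1: (-5)(-6) − (-6)(3) = 48
Σ = 194
Area = |Σ|/2 = 97.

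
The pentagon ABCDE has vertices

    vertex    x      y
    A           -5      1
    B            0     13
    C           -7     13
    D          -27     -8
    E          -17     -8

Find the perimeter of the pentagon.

74

|AB| = √((5)² + (12)²) = √169 = 13
|BC| = √((-7)² + (0)²) = √49 = 7
|CD| = √((-20)² + (-21)²) = √841 = 29
|DE| = √((10)² + (0)²) = √100 = 10
|EA| = √((12)² + (9)²) = √225 = 15
Perimeter = 13 + 7 + 29 + 10 + 15 = 74.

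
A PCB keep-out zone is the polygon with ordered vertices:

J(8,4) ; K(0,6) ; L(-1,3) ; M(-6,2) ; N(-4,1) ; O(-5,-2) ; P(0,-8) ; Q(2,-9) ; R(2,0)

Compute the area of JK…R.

83.5

Apply Gauss's area formula: 2A = Σ (x_i·y_{i+1} − x_{i+1}·y_i), indices taken mod 9.
Σ = (48) + (6) + (16) + (2) + (13) + (40) + (16) + (18) + (8) = 167
Area = |Σ|/2 = 83.5.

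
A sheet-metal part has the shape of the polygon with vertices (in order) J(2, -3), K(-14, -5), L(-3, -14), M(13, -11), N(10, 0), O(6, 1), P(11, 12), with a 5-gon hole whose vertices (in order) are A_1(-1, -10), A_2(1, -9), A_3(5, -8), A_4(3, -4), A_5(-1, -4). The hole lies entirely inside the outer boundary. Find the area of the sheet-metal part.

Outer boundary:
Apply Gauss's area formula: 2A = Σ (x_i·y_{i+1} − x_{i+1}·y_i), indices taken mod 7.
Cross-terms: -52, 181, 215, 110, 10, 61, -57  ⇒  Σ = 468
Area = |Σ|/2 = 234.
Hole:
Apply the shoelace (surveyor's) formula: 2A = Σ (x_i·y_{i+1} − x_{i+1}·y_i), indices taken mod 5.
Cross-terms: 19, 37, 4, -16, 6  ⇒  Σ = 50
Area = |Σ|/2 = 25.
Net area = 234 − 25 = 209.

209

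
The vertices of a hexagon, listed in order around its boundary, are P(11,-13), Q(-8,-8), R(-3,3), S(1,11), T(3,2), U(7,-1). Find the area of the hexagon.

Apply the shoelace (surveyor's) formula: 2A = Σ (x_i·y_{i+1} − x_{i+1}·y_i), indices taken mod 6.
Σ = (-192) + (-48) + (-36) + (-31) + (-17) + (-80) = -404
Area = |Σ|/2 = 202.

202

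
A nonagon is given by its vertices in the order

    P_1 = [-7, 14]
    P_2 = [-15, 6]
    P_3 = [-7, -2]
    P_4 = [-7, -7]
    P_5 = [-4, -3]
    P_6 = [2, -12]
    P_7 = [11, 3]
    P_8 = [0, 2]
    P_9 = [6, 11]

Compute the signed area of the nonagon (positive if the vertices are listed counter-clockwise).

315.5

P_1→P_2: (-7)(6) − (-15)(14) = 168
P_2→P_3: (-15)(-2) − (-7)(6) = 72
P_3→P_4: (-7)(-7) − (-7)(-2) = 35
P_4→P_5: (-7)(-3) − (-4)(-7) = -7
P_5→P_6: (-4)(-12) − (2)(-3) = 54
P_6→P_7: (2)(3) − (11)(-12) = 138
P_7→P_8: (11)(2) − (0)(3) = 22
P_8→P_9: (0)(11) − (6)(2) = -12
P_9→P_1: (6)(14) − (-7)(11) = 161
Σ = 631
Signed area = Σ/2 = 315.5 (positive ⇒ counter-clockwise traversal).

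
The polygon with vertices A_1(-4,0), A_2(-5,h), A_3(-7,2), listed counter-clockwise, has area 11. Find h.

Write out the shoelace sum; only the two edges meeting at A_2 involve h:
2·Area = [((-4)·h − (-5)·0) + ((-5)·2 − (-7)·h)] + 8
       = 3·h + -2 = 22
⇒ h = 8.

8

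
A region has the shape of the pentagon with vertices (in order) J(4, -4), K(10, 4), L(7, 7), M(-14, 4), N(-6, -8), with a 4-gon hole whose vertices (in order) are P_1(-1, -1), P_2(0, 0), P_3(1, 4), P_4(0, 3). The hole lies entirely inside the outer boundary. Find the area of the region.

205

Outer boundary:
Apply the shoelace formula: 2A = Σ (x_i·y_{i+1} − x_{i+1}·y_i), indices taken mod 5.
Σ = (56) + (42) + (126) + (136) + (56) = 416
Area = |Σ|/2 = 208.
Hole:
P_1→P_2: (-1)(0) − (0)(-1) = 0
P_2→P_3: (0)(4) − (1)(0) = 0
P_3→P_4: (1)(3) − (0)(4) = 3
P_4→P_1: (0)(-1) − (-1)(3) = 3
Σ = 6
Area = |Σ|/2 = 3.
Net area = 208 − 3 = 205.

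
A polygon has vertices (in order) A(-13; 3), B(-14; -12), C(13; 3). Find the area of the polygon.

195

A→B: (-13)(-12) − (-14)(3) = 198
B→C: (-14)(3) − (13)(-12) = 114
C→A: (13)(3) − (-13)(3) = 78
Σ = 390
Area = |Σ|/2 = 195.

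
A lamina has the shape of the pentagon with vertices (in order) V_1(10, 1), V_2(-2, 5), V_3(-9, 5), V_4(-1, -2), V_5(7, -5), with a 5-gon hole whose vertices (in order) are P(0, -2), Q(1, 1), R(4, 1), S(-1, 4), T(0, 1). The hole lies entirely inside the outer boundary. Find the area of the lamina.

Outer boundary:
Apply the shoelace formula: 2A = Σ (x_i·y_{i+1} − x_{i+1}·y_i), indices taken mod 5.
Σ = (52) + (35) + (23) + (19) + (57) = 186
Area = |Σ|/2 = 93.
Hole:
Cross-terms: 2, -3, 17, -1, 0  ⇒  Σ = 15
Area = |Σ|/2 = 7.5.
Net area = 93 − 7.5 = 85.5.

85.5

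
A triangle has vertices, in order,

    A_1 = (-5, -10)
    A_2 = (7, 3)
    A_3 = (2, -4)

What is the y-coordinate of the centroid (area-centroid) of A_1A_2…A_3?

Apply Gauss's area formula. First the cross-terms c_i = x_i·y_{i+1} − x_{i+1}·y_i:
  55, -34, -40  ⇒  2A = -19, A = -9.5.
Then Σ (y_i + y_{i+1})·c_i = 209, so ȳ = 209 / (6·(-9.5)) = -11/3.

-11/3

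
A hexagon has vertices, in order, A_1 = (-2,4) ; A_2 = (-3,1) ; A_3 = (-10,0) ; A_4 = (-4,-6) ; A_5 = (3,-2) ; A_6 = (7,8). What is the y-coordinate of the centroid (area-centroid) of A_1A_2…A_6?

Apply the shoelace (surveyor's) formula. First the cross-terms c_i = x_i·y_{i+1} − x_{i+1}·y_i:
  10, 10, 60, 26, 38, 44  ⇒  2A = 188, A = 94.
Then Σ (y_i + y_{i+1})·c_i = 248, so ȳ = 248 / (6·94) = 62/141.

62/141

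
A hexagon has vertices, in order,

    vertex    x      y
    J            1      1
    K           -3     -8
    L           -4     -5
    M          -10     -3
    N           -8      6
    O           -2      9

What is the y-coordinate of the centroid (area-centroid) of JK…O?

234/215

Apply the shoelace (surveyor's) formula. First the cross-terms c_i = x_i·y_{i+1} − x_{i+1}·y_i:
  -5, -17, -38, -84, -60, -11  ⇒  2A = -215, A = -107.5.
Then Σ (y_i + y_{i+1})·c_i = -702, so ȳ = -702 / (6·(-107.5)) = 234/215.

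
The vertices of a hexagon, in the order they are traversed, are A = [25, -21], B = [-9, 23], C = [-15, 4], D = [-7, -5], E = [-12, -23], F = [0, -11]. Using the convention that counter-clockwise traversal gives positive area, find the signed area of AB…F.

653

Apply the shoelace formula: 2A = Σ (x_i·y_{i+1} − x_{i+1}·y_i), indices taken mod 6.
A→B: (25)(23) − (-9)(-21) = 386
B→C: (-9)(4) − (-15)(23) = 309
C→D: (-15)(-5) − (-7)(4) = 103
D→E: (-7)(-23) − (-12)(-5) = 101
E→F: (-12)(-11) − (0)(-23) = 132
F→A: (0)(-21) − (25)(-11) = 275
Σ = 1306
Signed area = Σ/2 = 653 (positive ⇒ counter-clockwise traversal).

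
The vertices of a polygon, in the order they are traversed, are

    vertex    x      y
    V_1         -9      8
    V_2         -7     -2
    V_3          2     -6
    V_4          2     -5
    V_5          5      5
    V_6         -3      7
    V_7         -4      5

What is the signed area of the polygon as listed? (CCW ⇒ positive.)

116.5

Σ = (74) + (46) + (2) + (35) + (50) + (13) + (13) = 233
Signed area = Σ/2 = 116.5 (positive ⇒ counter-clockwise traversal).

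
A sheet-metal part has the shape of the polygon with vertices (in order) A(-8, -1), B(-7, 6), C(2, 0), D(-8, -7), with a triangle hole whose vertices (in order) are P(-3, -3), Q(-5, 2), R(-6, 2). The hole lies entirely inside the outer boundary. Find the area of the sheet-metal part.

62

Outer boundary:
Apply the shoelace formula: 2A = Σ (x_i·y_{i+1} − x_{i+1}·y_i), indices taken mod 4.
Cross-terms: -55, -12, -14, -48  ⇒  Σ = -129
Area = |Σ|/2 = 64.5.
Hole:
Σ = (-21) + (2) + (24) = 5
Area = |Σ|/2 = 2.5.
Net area = 64.5 − 2.5 = 62.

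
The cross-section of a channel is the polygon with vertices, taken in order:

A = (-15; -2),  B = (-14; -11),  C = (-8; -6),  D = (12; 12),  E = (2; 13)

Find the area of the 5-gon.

216

Apply the shoelace formula: 2A = Σ (x_i·y_{i+1} − x_{i+1}·y_i), indices taken mod 5.
Σ = (137) + (-4) + (-24) + (132) + (191) = 432
Area = |Σ|/2 = 216.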